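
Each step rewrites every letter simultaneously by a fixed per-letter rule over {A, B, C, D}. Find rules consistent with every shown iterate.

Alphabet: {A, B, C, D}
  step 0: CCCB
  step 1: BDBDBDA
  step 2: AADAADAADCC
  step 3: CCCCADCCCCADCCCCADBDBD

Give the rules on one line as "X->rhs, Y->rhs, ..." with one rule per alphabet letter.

A->CC, B->A, C->BD, D->AD

  step 2 ⇒ step 3: AADAADAADCC ⇒ CC·CC·AD·CC·CC·AD·CC·CC·AD·BD·BD
    A ↦ CC
    C ↦ BD
    D ↦ AD
  step 0 ⇒ step 1: CCCB ⇒ BD·BD·BD·A
    B ↦ A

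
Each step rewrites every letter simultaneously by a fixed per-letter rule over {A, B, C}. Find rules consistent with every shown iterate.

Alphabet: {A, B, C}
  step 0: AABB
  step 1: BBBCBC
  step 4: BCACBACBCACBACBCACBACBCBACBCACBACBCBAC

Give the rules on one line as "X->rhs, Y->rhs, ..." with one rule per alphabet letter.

  step 0 ⇒ step 1: AABB ⇒ B·B·BC·BC
    A ↦ B
    B ↦ BC
    C ↦ AC  (constrained at step 1)

A->B, B->BC, C->AC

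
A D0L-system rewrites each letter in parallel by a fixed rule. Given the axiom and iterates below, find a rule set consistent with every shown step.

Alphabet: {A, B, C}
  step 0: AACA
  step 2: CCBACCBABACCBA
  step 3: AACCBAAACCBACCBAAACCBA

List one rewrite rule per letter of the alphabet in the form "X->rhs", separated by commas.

  step 2 ⇒ step 3: CCBACCBABACCBA ⇒ A·A·CC·BA·A·A·CC·BA·CC·BA·A·A·CC·BA
    A ↦ BA
    B ↦ CC
    C ↦ A

A->BA, B->CC, C->A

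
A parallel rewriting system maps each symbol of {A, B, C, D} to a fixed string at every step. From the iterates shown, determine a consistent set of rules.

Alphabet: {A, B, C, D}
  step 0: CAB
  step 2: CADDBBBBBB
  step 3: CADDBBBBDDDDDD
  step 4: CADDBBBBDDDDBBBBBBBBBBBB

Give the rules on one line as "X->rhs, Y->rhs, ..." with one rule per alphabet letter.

A->DD, B->D, C->CA, D->BB

  step 3 ⇒ step 4: CADDBBBBDDDDDD ⇒ CA·DD·BB·BB·D·D·D·D·BB·BB·BB·BB·BB·BB
    A ↦ DD
    B ↦ D
    C ↦ CA
    D ↦ BB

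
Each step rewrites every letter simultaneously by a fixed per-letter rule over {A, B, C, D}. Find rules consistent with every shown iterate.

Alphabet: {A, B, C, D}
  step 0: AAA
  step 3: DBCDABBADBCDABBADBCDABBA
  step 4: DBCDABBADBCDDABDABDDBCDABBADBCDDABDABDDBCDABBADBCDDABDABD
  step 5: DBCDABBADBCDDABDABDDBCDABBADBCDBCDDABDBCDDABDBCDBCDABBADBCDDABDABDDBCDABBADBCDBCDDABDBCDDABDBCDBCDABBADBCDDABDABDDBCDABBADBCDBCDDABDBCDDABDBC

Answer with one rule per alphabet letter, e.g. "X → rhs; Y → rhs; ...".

A->D, B->DAB, C->BA, D->DBC

  step 4 ⇒ step 5: DBCDABBADBCDDABDABDDBCDABBADBCDDABDABDDBCDABBADBCDDABDABD ⇒ DBC·DAB·BA·DBC·D·DAB·DAB·D·DBC·DAB·BA·DBC·DBC·D·DAB·DBC·D·DAB·DBC·DBC·DAB·BA·DBC·D·DAB·DAB·D·DBC·DAB·BA·DBC·DBC·D·DAB·DBC·D·DAB·DBC·DBC·DAB·BA·DBC·D·DAB·DAB·D·DBC·DAB·BA·DBC·DBC·D·DAB·DBC·D·DAB·DBC
    A ↦ D
    B ↦ DAB
    C ↦ BA
    D ↦ DBC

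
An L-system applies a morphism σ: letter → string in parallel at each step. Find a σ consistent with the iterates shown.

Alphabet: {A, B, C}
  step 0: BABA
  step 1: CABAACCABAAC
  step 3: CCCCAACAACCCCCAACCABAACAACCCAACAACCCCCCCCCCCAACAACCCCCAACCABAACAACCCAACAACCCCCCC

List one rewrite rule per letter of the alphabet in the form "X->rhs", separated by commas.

  step 0 ⇒ step 1: BABA ⇒ CAB·AAC·CAB·AAC
    A ↦ AAC
    B ↦ CAB
    C ↦ CC  (constrained at step 1)

A->AAC, B->CAB, C->CC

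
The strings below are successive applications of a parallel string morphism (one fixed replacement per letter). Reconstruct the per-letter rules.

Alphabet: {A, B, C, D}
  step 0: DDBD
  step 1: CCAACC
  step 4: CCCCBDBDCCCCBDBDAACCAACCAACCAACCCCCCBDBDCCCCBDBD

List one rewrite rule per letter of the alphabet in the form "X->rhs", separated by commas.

A->CC, B->AAC, C->BD, D->C

  step 0 ⇒ step 1: DDBD ⇒ C·C·AAC·C
    B ↦ AAC
    D ↦ C
    A ↦ CC  (constrained at step 1)
    C ↦ BD  (constrained at step 1)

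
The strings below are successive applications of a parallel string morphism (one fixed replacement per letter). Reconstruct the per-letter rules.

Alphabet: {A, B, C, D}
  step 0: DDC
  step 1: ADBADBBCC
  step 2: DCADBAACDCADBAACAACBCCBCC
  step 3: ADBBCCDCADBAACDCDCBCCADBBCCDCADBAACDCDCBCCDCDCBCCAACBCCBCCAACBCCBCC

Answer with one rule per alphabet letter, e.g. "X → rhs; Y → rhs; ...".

  step 2 ⇒ step 3: DCADBAACDCADBAACAACBCCBCC ⇒ ADB·BCC·DC·ADB·AAC·DC·DC·BCC·ADB·BCC·DC·ADB·AAC·DC·DC·BCC·DC·DC·BCC·AAC·BCC·BCC·AAC·BCC·BCC
    A ↦ DC
    B ↦ AAC
    C ↦ BCC
    D ↦ ADB

A->DC, B->AAC, C->BCC, D->ADB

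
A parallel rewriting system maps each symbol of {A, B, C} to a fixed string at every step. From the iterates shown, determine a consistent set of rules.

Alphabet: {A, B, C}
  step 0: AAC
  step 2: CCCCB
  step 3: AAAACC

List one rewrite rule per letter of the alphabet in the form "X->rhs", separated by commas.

  step 2 ⇒ step 3: CCCCB ⇒ A·A·A·A·CC
    B ↦ CC
    C ↦ A
    A ↦ B  (constrained at step 0)

A->B, B->CC, C->A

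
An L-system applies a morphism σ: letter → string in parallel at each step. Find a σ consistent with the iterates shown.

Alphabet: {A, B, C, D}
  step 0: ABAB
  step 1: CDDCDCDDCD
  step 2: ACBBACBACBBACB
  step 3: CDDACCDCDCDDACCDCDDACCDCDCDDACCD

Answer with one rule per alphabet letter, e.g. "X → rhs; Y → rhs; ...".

  step 2 ⇒ step 3: ACBBACBACBBACB ⇒ CDD·AC·CD·CD·CDD·AC·CD·CDD·AC·CD·CD·CDD·AC·CD
    A ↦ CDD
    B ↦ CD
    C ↦ AC
  step 1 ⇒ step 2: CDDCDCDDCD ⇒ AC·B·B·AC·B·AC·B·B·AC·B
    D ↦ B

A->CDD, B->CD, C->AC, D->B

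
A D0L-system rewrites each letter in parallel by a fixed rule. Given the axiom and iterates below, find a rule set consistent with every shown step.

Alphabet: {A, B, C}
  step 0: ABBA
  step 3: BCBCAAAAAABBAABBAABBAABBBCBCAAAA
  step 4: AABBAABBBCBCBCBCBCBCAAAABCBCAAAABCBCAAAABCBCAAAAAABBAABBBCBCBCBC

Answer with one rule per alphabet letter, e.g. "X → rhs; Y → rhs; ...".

  step 3 ⇒ step 4: BCBCAAAAAABBAABBAABBAABBBCBCAAAA ⇒ AA·BB·AA·BB·BC·BC·BC·BC·BC·BC·AA·AA·BC·BC·AA·AA·BC·BC·AA·AA·BC·BC·AA·AA·AA·BB·AA·BB·BC·BC·BC·BC
    A ↦ BC
    B ↦ AA
    C ↦ BB

A->BC, B->AA, C->BB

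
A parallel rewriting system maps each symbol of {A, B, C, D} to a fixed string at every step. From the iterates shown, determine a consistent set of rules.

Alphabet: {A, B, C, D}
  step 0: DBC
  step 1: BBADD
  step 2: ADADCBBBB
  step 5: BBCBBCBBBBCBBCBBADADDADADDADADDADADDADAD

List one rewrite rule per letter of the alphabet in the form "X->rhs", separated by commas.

A->C, B->AD, C->D, D->BB

  step 1 ⇒ step 2: BBADD ⇒ AD·AD·C·BB·BB
    A ↦ C
    B ↦ AD
    D ↦ BB
  step 0 ⇒ step 1: DBC ⇒ BB·AD·D
    C ↦ D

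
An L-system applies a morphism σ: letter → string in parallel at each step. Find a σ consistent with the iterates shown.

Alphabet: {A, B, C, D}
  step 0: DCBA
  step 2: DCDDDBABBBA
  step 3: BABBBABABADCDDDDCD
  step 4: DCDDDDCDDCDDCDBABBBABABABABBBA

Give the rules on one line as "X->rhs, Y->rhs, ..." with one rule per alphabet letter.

A->CD, B->D, C->BB, D->BA

  step 3 ⇒ step 4: BABBBABABADCDDDDCD ⇒ D·CD·D·D·D·CD·D·CD·D·CD·BA·BB·BA·BA·BA·BA·BB·BA
    A ↦ CD
    B ↦ D
    C ↦ BB
    D ↦ BA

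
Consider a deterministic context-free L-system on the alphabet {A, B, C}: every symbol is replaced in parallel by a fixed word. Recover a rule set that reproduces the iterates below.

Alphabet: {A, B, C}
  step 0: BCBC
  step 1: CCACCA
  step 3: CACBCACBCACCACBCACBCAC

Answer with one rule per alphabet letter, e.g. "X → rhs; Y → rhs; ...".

  step 0 ⇒ step 1: BCBC ⇒ C·CA·C·CA
    B ↦ C
    C ↦ CA
    A ↦ CB  (constrained at step 1)

A->CB, B->C, C->CA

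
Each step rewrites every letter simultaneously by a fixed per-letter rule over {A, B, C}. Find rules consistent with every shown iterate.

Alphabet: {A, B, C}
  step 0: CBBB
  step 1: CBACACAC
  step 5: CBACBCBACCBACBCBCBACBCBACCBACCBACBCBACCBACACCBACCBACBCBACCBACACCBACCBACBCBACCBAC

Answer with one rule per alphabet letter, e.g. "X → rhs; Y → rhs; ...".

A->B, B->AC, C->CB

  step 0 ⇒ step 1: CBBB ⇒ CB·AC·AC·AC
    B ↦ AC
    C ↦ CB
    A ↦ B  (constrained at step 1)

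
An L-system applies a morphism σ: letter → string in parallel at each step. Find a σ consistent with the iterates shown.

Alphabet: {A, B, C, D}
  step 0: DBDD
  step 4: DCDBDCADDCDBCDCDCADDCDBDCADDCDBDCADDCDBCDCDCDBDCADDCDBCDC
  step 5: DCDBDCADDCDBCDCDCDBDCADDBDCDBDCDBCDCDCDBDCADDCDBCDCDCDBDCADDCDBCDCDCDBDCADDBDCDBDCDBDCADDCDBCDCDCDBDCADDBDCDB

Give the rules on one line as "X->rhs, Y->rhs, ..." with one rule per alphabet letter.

A->C, B->AD, C->DB, D->DC

  step 4 ⇒ step 5: DCDBDCADDCDBCDCDCADDCDBDCADDCDBDCADDCDBCDCDCDBDCADDCDBCDC ⇒ DC·DB·DC·AD·DC·DB·C·DC·DC·DB·DC·AD·DB·DC·DB·DC·DB·C·DC·DC·DB·DC·AD·DC·DB·C·DC·DC·DB·DC·AD·DC·DB·C·DC·DC·DB·DC·AD·DB·DC·DB·DC·DB·DC·AD·DC·DB·C·DC·DC·DB·DC·AD·DB·DC·DB
    A ↦ C
    B ↦ AD
    C ↦ DB
    D ↦ DC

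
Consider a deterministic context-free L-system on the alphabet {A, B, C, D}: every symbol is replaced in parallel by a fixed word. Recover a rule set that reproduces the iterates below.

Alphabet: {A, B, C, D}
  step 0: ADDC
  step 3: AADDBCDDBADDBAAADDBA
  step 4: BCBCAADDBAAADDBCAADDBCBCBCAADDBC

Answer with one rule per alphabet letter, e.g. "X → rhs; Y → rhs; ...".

  step 3 ⇒ step 4: AADDBCDDBADDBAAADDBA ⇒ BC·BC·A·A·DD·BA·A·A·DD·BC·A·A·DD·BC·BC·BC·A·A·DD·BC
    A ↦ BC
    B ↦ DD
    C ↦ BA
    D ↦ A

A->BC, B->DD, C->BA, D->A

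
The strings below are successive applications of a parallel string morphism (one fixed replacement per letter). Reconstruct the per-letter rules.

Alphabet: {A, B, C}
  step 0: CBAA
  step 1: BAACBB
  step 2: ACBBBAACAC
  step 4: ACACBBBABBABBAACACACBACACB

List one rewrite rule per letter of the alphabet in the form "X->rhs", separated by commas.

  step 1 ⇒ step 2: BAACBB ⇒ AC·B·B·BA·AC·AC
    A ↦ B
    B ↦ AC
    C ↦ BA

A->B, B->AC, C->BA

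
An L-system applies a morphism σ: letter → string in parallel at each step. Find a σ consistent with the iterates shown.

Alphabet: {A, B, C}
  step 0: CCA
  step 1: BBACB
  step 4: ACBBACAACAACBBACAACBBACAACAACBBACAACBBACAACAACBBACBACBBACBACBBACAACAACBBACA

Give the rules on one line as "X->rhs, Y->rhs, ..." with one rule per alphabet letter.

  step 0 ⇒ step 1: CCA ⇒ B·B·ACB
    A ↦ ACB
    C ↦ B
    B ↦ ACA  (constrained at step 1)

A->ACB, B->ACA, C->B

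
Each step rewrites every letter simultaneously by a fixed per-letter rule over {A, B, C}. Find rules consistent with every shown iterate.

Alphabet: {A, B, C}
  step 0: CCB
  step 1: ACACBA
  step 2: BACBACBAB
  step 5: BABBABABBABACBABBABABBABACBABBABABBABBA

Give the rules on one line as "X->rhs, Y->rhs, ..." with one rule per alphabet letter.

A->B, B->BA, C->AC

  step 1 ⇒ step 2: ACACBA ⇒ B·AC·B·AC·BA·B
    A ↦ B
    B ↦ BA
    C ↦ AC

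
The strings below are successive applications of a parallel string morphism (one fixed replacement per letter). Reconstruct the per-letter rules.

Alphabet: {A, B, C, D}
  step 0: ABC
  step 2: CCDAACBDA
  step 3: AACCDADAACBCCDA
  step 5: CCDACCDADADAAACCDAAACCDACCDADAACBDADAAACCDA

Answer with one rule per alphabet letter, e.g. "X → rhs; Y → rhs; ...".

A->DA, B->CB, C->A, D->CC

  step 2 ⇒ step 3: CCDAACBDA ⇒ A·A·CC·DA·DA·A·CB·CC·DA
    A ↦ DA
    B ↦ CB
    C ↦ A
    D ↦ CC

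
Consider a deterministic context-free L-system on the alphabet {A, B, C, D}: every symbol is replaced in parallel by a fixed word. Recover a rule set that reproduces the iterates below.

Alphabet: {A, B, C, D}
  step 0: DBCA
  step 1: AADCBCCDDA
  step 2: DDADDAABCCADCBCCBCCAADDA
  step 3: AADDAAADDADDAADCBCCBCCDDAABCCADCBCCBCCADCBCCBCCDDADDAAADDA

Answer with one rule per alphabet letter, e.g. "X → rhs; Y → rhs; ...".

  step 2 ⇒ step 3: DDADDAABCCADCBCCBCCAADDA ⇒ A·A·DDA·A·A·DDA·DDA·ADC·BCC·BCC·DDA·A·BCC·ADC·BCC·BCC·ADC·BCC·BCC·DDA·DDA·A·A·DDA
    A ↦ DDA
    B ↦ ADC
    C ↦ BCC
    D ↦ A

A->DDA, B->ADC, C->BCC, D->A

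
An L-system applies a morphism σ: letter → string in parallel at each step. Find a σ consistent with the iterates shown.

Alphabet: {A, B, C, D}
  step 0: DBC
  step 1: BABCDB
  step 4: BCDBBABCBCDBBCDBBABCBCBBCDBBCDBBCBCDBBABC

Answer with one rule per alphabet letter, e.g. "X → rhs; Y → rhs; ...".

A->B, B->BC, C->DB, D->BA

  step 0 ⇒ step 1: DBC ⇒ BA·BC·DB
    B ↦ BC
    C ↦ DB
    D ↦ BA
    A ↦ B  (constrained at step 1)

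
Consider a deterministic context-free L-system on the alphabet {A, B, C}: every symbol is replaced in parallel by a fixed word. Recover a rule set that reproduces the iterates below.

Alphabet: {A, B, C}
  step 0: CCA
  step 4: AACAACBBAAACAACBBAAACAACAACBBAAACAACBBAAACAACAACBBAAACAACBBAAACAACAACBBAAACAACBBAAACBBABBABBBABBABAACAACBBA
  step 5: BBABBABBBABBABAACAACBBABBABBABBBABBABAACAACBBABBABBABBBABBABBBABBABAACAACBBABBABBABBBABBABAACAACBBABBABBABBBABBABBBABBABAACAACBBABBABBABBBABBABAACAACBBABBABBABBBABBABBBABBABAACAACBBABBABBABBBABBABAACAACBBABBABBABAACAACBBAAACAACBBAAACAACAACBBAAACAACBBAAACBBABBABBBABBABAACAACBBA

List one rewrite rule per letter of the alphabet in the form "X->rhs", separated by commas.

A->BBA, B->AAC, C->B

  step 4 ⇒ step 5: AACAACBBAAACAACBBAAACAACAACBBAAACAACBBAAACAACAACBBAAACAACBBAAACAACAACBBAAACAACBBAAACBBABBABBBABBABAACAACBBA ⇒ BBA·BBA·B·BBA·BBA·B·AAC·AAC·BBA·BBA·BBA·B·BBA·BBA·B·AAC·AAC·BBA·BBA·BBA·B·BBA·BBA·B·BBA·BBA·B·AAC·AAC·BBA·BBA·BBA·B·BBA·BBA·B·AAC·AAC·BBA·BBA·BBA·B·BBA·BBA·B·BBA·BBA·B·AAC·AAC·BBA·BBA·BBA·B·BBA·BBA·B·AAC·AAC·BBA·BBA·BBA·B·BBA·BBA·B·BBA·BBA·B·AAC·AAC·BBA·BBA·BBA·B·BBA·BBA·B·AAC·AAC·BBA·BBA·BBA·B·AAC·AAC·BBA·AAC·AAC·BBA·AAC·AAC·AAC·BBA·AAC·AAC·BBA·AAC·BBA·BBA·B·BBA·BBA·B·AAC·AAC·BBA
    A ↦ BBA
    B ↦ AAC
    C ↦ B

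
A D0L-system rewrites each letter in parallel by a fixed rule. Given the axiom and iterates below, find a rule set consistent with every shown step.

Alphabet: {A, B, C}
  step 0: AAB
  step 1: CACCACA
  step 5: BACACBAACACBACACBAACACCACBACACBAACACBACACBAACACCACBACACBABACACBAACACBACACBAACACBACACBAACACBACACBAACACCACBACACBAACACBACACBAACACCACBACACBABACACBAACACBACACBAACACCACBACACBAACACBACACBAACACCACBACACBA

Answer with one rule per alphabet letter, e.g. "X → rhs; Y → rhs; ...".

A->CAC, B->A, C->BA

  step 0 ⇒ step 1: AAB ⇒ CAC·CAC·A
    A ↦ CAC
    B ↦ A
    C ↦ BA  (constrained at step 1)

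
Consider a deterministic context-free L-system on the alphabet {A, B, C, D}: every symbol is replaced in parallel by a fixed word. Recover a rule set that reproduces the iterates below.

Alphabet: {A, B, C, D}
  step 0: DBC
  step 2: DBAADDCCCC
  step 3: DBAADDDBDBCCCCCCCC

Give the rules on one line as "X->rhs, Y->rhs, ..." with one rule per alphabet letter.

A->D, B->AA, C->CC, D->DB

  step 2 ⇒ step 3: DBAADDCCCC ⇒ DB·AA·D·D·DB·DB·CC·CC·CC·CC
    A ↦ D
    B ↦ AA
    C ↦ CC
    D ↦ DB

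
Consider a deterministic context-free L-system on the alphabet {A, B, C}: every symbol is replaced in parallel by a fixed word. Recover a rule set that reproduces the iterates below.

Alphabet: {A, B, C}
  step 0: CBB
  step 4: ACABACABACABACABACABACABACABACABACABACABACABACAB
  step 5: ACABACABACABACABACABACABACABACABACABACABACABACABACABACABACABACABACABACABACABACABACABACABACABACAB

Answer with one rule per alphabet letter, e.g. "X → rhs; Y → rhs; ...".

  step 4 ⇒ step 5: ACABACABACABACABACABACABACABACABACABACABACABACAB ⇒ AC·AB·AC·AB·AC·AB·AC·AB·AC·AB·AC·AB·AC·AB·AC·AB·AC·AB·AC·AB·AC·AB·AC·AB·AC·AB·AC·AB·AC·AB·AC·AB·AC·AB·AC·AB·AC·AB·AC·AB·AC·AB·AC·AB·AC·AB·AC·AB
    A ↦ AC
    B ↦ AB
    C ↦ AB

A->AC, B->AB, C->AB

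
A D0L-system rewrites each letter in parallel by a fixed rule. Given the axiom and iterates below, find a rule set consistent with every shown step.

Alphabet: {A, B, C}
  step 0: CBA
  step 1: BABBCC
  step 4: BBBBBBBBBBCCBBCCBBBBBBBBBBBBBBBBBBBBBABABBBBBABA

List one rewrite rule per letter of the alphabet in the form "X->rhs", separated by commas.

A->CC, B->BB, C->BA

  step 0 ⇒ step 1: CBA ⇒ BA·BB·CC
    A ↦ CC
    B ↦ BB
    C ↦ BA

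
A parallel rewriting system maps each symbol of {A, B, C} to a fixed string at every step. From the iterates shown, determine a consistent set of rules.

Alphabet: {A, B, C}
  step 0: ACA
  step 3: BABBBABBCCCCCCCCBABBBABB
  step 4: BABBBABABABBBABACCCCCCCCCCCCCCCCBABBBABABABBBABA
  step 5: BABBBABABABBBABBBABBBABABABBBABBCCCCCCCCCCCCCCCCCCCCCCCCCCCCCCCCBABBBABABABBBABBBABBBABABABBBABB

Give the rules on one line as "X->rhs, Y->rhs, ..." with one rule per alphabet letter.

A->BB, B->BA, C->CC

  step 4 ⇒ step 5: BABBBABABABBBABACCCCCCCCCCCCCCCCBABBBABABABBBABA ⇒ BA·BB·BA·BA·BA·BB·BA·BB·BA·BB·BA·BA·BA·BB·BA·BB·CC·CC·CC·CC·CC·CC·CC·CC·CC·CC·CC·CC·CC·CC·CC·CC·BA·BB·BA·BA·BA·BB·BA·BB·BA·BB·BA·BA·BA·BB·BA·BB
    A ↦ BB
    B ↦ BA
    C ↦ CC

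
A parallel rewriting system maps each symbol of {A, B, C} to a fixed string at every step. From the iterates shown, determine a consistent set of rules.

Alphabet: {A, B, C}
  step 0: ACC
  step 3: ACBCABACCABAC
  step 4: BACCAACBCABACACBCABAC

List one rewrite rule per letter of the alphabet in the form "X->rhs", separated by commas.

A->B, B->CA, C->AC

  step 3 ⇒ step 4: ACBCABACCABAC ⇒ B·AC·CA·AC·B·CA·B·AC·AC·B·CA·B·AC
    A ↦ B
    B ↦ CA
    C ↦ AC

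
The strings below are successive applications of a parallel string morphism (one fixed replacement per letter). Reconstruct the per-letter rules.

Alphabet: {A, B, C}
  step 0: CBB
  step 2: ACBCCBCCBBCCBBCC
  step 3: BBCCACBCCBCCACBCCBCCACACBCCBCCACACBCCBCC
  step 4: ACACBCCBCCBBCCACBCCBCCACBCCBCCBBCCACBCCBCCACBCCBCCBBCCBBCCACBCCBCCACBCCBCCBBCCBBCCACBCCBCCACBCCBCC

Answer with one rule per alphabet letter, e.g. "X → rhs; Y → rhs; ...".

A->B, B->AC, C->BCC

  step 3 ⇒ step 4: BBCCACBCCBCCACBCCBCCACACBCCBCCACACBCCBCC ⇒ AC·AC·BCC·BCC·B·BCC·AC·BCC·BCC·AC·BCC·BCC·B·BCC·AC·BCC·BCC·AC·BCC·BCC·B·BCC·B·BCC·AC·BCC·BCC·AC·BCC·BCC·B·BCC·B·BCC·AC·BCC·BCC·AC·BCC·BCC
    A ↦ B
    B ↦ AC
    C ↦ BCC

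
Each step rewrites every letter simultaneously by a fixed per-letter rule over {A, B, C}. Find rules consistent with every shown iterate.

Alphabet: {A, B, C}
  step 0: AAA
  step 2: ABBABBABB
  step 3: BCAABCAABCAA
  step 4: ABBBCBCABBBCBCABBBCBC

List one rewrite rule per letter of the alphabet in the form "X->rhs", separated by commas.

A->BC, B->A, C->BB

  step 3 ⇒ step 4: BCAABCAABCAA ⇒ A·BB·BC·BC·A·BB·BC·BC·A·BB·BC·BC
    A ↦ BC
    B ↦ A
    C ↦ BB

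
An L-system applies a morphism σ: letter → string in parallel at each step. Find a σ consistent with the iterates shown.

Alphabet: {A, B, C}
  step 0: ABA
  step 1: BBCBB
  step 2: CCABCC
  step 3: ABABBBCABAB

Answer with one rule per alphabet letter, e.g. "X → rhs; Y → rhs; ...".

  step 2 ⇒ step 3: CCABCC ⇒ AB·AB·BB·C·AB·AB
    A ↦ BB
    B ↦ C
    C ↦ AB

A->BB, B->C, C->AB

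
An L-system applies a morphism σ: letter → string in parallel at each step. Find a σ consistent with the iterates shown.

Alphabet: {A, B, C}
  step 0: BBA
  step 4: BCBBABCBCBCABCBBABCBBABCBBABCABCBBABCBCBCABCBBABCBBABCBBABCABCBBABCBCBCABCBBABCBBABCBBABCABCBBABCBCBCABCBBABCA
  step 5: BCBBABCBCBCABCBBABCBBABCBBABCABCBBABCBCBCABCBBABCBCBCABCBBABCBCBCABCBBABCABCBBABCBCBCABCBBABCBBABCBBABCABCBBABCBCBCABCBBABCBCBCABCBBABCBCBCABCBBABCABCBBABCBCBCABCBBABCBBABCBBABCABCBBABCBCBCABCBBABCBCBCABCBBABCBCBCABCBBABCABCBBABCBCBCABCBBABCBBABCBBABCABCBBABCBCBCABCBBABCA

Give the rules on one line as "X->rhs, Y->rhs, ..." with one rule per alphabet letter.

A->BCA, B->BC, C->BBA

  step 4 ⇒ step 5: BCBBABCBCBCABCBBABCBBABCBBABCABCBBABCBCBCABCBBABCBBABCBBABCABCBBABCBCBCABCBBABCBBABCBBABCABCBBABCBCBCABCBBABCA ⇒ BC·BBA·BC·BC·BCA·BC·BBA·BC·BBA·BC·BBA·BCA·BC·BBA·BC·BC·BCA·BC·BBA·BC·BC·BCA·BC·BBA·BC·BC·BCA·BC·BBA·BCA·BC·BBA·BC·BC·BCA·BC·BBA·BC·BBA·BC·BBA·BCA·BC·BBA·BC·BC·BCA·BC·BBA·BC·BC·BCA·BC·BBA·BC·BC·BCA·BC·BBA·BCA·BC·BBA·BC·BC·BCA·BC·BBA·BC·BBA·BC·BBA·BCA·BC·BBA·BC·BC·BCA·BC·BBA·BC·BC·BCA·BC·BBA·BC·BC·BCA·BC·BBA·BCA·BC·BBA·BC·BC·BCA·BC·BBA·BC·BBA·BC·BBA·BCA·BC·BBA·BC·BC·BCA·BC·BBA·BCA
    A ↦ BCA
    B ↦ BC
    C ↦ BBA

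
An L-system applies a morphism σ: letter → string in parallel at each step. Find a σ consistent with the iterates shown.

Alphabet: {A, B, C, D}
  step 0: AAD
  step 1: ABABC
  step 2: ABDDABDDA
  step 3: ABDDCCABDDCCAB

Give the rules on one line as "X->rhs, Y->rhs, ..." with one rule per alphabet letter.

  step 2 ⇒ step 3: ABDDABDDA ⇒ AB·DD·C·C·AB·DD·C·C·AB
    A ↦ AB
    B ↦ DD
    D ↦ C
  step 1 ⇒ step 2: ABABC ⇒ AB·DD·AB·DD·A
    C ↦ A

A->AB, B->DD, C->A, D->C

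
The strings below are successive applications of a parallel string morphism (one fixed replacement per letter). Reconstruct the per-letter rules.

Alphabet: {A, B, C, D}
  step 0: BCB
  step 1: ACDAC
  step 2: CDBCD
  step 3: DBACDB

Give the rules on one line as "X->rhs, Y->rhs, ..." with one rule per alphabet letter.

  step 2 ⇒ step 3: CDBCD ⇒ D·B·AC·D·B
    B ↦ AC
    C ↦ D
    D ↦ B
  step 1 ⇒ step 2: ACDAC ⇒ C·D·B·C·D
    A ↦ C

A->C, B->AC, C->D, D->B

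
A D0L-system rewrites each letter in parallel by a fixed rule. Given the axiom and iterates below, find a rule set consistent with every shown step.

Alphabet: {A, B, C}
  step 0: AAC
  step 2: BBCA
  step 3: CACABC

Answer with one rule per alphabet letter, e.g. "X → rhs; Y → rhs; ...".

A->C, B->CA, C->B

  step 2 ⇒ step 3: BBCA ⇒ CA·CA·B·C
    A ↦ C
    B ↦ CA
    C ↦ B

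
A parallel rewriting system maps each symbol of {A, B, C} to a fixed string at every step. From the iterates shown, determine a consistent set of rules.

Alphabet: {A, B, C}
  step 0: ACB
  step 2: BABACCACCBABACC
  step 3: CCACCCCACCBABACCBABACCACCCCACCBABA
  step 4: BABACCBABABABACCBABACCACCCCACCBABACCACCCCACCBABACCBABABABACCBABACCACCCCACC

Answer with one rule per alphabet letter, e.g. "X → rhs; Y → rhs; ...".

A->CC, B->CCA, C->BA

  step 3 ⇒ step 4: CCACCCCACCBABACCBABACCACCCCACCBABA ⇒ BA·BA·CC·BA·BA·BA·BA·CC·BA·BA·CCA·CC·CCA·CC·BA·BA·CCA·CC·CCA·CC·BA·BA·CC·BA·BA·BA·BA·CC·BA·BA·CCA·CC·CCA·CC
    A ↦ CC
    B ↦ CCA
    C ↦ BA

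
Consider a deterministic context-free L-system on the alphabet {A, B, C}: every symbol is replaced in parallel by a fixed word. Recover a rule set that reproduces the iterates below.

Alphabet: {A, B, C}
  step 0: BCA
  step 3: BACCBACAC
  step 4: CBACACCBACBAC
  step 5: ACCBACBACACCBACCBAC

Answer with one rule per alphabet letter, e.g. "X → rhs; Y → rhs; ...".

A->B, B->C, C->AC

  step 4 ⇒ step 5: CBACACCBACBAC ⇒ AC·C·B·AC·B·AC·AC·C·B·AC·C·B·AC
    A ↦ B
    B ↦ C
    C ↦ AC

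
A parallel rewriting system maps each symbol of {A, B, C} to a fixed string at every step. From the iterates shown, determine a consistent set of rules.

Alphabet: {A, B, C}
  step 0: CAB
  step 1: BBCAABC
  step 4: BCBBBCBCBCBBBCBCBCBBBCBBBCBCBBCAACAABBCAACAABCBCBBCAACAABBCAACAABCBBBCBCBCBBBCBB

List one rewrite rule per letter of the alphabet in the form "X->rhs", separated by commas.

  step 0 ⇒ step 1: CAB ⇒ BB·CAA·BC
    A ↦ CAA
    B ↦ BC
    C ↦ BB

A->CAA, B->BC, C->BB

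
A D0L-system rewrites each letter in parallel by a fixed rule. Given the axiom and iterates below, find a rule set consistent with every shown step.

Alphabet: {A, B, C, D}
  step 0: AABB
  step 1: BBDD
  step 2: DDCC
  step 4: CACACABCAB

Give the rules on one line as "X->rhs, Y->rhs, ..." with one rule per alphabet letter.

A->B, B->D, C->CA, D->C

  step 1 ⇒ step 2: BBDD ⇒ D·D·C·C
    B ↦ D
    D ↦ C
  step 0 ⇒ step 1: AABB ⇒ B·B·D·D
    A ↦ B
    C ↦ CA  (constrained at step 2)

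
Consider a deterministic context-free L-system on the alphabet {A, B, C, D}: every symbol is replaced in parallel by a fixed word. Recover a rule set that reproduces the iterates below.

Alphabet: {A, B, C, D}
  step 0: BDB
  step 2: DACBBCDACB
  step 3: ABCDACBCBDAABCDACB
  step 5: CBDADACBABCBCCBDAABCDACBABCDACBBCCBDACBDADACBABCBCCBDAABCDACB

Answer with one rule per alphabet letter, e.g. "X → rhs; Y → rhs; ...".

A->BC, B->CB, C->DA, D->A

  step 2 ⇒ step 3: DACBBCDACB ⇒ A·BC·DA·CB·CB·DA·A·BC·DA·CB
    A ↦ BC
    B ↦ CB
    C ↦ DA
    D ↦ A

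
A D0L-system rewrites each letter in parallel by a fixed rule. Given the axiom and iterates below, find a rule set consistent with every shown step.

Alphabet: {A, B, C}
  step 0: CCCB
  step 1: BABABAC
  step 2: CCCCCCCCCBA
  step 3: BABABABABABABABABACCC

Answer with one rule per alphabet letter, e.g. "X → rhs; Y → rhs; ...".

A->CC, B->C, C->BA

  step 2 ⇒ step 3: CCCCCCCCCBA ⇒ BA·BA·BA·BA·BA·BA·BA·BA·BA·C·CC
    A ↦ CC
    B ↦ C
    C ↦ BA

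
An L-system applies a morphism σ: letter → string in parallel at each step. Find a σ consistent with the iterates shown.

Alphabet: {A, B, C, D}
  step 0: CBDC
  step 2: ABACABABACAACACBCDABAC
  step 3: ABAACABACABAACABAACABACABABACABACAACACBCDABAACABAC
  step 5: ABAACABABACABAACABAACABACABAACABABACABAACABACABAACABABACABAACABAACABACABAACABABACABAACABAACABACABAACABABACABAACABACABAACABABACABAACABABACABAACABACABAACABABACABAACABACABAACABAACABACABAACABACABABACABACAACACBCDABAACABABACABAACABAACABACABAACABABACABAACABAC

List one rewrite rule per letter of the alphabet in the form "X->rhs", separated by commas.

A->AB, B->AAC, C->AC, D->BCD

  step 2 ⇒ step 3: ABACABABACAACACBCDABAC ⇒ AB·AAC·AB·AC·AB·AAC·AB·AAC·AB·AC·AB·AB·AC·AB·AC·AAC·AC·BCD·AB·AAC·AB·AC
    A ↦ AB
    B ↦ AAC
    C ↦ AC
    D ↦ BCD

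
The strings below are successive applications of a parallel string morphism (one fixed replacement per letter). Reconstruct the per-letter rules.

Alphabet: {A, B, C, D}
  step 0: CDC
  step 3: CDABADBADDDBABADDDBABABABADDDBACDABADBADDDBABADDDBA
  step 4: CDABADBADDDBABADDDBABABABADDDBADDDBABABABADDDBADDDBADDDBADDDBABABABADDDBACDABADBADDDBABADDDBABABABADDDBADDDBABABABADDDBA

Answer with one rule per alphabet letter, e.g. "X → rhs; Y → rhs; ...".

A->DBA, B->DD, C->CDA, D->BA

  step 3 ⇒ step 4: CDABADBADDDBABADDDBABABABADDDBACDABADBADDDBABADDDBA ⇒ CDA·BA·DBA·DD·DBA·BA·DD·DBA·BA·BA·BA·DD·DBA·DD·DBA·BA·BA·BA·DD·DBA·DD·DBA·DD·DBA·DD·DBA·BA·BA·BA·DD·DBA·CDA·BA·DBA·DD·DBA·BA·DD·DBA·BA·BA·BA·DD·DBA·DD·DBA·BA·BA·BA·DD·DBA
    A ↦ DBA
    B ↦ DD
    C ↦ CDA
    D ↦ BA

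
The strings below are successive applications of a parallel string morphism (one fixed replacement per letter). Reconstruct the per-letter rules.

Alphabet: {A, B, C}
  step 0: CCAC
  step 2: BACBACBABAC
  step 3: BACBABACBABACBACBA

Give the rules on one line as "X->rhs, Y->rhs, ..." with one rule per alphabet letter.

A->C, B->BA, C->BA

  step 2 ⇒ step 3: BACBACBABAC ⇒ BA·C·BA·BA·C·BA·BA·C·BA·C·BA
    A ↦ C
    B ↦ BA
    C ↦ BA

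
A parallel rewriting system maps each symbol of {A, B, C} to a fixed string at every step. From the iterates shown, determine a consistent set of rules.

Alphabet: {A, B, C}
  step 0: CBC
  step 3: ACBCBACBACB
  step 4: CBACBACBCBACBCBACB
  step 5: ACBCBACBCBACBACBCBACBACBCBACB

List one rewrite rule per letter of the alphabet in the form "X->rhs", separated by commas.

A->CB, B->CB, C->A

  step 4 ⇒ step 5: CBACBACBCBACBCBACB ⇒ A·CB·CB·A·CB·CB·A·CB·A·CB·CB·A·CB·A·CB·CB·A·CB
    A ↦ CB
    B ↦ CB
    C ↦ A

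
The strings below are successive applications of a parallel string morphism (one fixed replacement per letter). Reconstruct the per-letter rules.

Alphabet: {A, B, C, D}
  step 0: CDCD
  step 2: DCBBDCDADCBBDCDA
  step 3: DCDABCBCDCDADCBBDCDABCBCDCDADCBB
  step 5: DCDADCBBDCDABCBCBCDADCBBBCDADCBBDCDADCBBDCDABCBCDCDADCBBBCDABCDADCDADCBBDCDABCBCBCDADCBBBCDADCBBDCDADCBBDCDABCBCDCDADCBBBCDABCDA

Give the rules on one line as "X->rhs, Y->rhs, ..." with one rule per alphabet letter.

  step 2 ⇒ step 3: DCBBDCDADCBBDCDA ⇒ DC·DA·BC·BC·DC·DA·DC·BB·DC·DA·BC·BC·DC·DA·DC·BB
    A ↦ BB
    B ↦ BC
    C ↦ DA
    D ↦ DC

A->BB, B->BC, C->DA, D->DC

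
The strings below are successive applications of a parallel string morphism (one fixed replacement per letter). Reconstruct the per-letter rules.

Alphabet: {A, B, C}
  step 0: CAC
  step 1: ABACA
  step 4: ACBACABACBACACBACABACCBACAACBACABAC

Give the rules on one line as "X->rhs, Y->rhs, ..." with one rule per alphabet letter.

  step 0 ⇒ step 1: CAC ⇒ A·BAC·A
    A ↦ BAC
    C ↦ A
    B ↦ C  (constrained at step 1)

A->BAC, B->C, C->A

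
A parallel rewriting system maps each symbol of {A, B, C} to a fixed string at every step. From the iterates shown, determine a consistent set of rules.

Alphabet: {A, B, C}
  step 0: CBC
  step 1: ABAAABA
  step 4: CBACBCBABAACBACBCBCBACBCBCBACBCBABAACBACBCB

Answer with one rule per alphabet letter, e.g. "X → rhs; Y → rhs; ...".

A->CB, B->A, C->ABA

  step 0 ⇒ step 1: CBC ⇒ ABA·A·ABA
    B ↦ A
    C ↦ ABA
    A ↦ CB  (constrained at step 1)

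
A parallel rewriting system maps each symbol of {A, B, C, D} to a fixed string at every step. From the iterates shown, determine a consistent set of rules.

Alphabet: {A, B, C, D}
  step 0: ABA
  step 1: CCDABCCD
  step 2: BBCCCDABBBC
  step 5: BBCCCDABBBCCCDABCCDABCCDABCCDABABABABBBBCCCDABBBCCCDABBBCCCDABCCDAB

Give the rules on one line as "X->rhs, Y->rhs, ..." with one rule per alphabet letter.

A->CCD, B->AB, C->B, D->C

  step 1 ⇒ step 2: CCDABCCD ⇒ B·B·C·CCD·AB·B·B·C
    A ↦ CCD
    B ↦ AB
    C ↦ B
    D ↦ C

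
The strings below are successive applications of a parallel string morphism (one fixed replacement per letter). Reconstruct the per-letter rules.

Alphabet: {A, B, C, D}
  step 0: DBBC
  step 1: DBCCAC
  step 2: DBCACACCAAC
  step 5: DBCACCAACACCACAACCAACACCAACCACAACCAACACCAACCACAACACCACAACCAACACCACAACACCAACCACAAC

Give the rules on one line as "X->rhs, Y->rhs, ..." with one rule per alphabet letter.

A->CA, B->C, C->AC, D->DB

  step 1 ⇒ step 2: DBCCAC ⇒ DB·C·AC·AC·CA·AC
    A ↦ CA
    B ↦ C
    C ↦ AC
    D ↦ DB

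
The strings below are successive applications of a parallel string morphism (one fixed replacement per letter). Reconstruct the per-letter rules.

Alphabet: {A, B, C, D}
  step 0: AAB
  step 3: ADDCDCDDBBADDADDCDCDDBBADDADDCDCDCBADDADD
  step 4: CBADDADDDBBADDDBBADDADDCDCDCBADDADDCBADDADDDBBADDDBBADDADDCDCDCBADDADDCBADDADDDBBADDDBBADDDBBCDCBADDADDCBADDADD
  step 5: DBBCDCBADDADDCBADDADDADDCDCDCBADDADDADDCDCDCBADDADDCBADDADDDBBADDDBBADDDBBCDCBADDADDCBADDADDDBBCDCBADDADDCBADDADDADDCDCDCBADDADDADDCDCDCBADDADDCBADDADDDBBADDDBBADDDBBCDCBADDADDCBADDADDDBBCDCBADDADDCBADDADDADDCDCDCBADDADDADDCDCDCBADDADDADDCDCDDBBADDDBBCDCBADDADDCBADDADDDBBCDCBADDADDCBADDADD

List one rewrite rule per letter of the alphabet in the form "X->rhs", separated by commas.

  step 4 ⇒ step 5: CBADDADDDBBADDDBBADDADDCDCDCBADDADDCBADDADDDBBADDDBBADDADDCDCDCBADDADDCBADDADDDBBADDDBBADDDBBCDCBADDADDCBADDADD ⇒ DBB·CD·CB·ADD·ADD·CB·ADD·ADD·ADD·CD·CD·CB·ADD·ADD·ADD·CD·CD·CB·ADD·ADD·CB·ADD·ADD·DBB·ADD·DBB·ADD·DBB·CD·CB·ADD·ADD·CB·ADD·ADD·DBB·CD·CB·ADD·ADD·CB·ADD·ADD·ADD·CD·CD·CB·ADD·ADD·ADD·CD·CD·CB·ADD·ADD·CB·ADD·ADD·DBB·ADD·DBB·ADD·DBB·CD·CB·ADD·ADD·CB·ADD·ADD·DBB·CD·CB·ADD·ADD·CB·ADD·ADD·ADD·CD·CD·CB·ADD·ADD·ADD·CD·CD·CB·ADD·ADD·ADD·CD·CD·DBB·ADD·DBB·CD·CB·ADD·ADD·CB·ADD·ADD·DBB·CD·CB·ADD·ADD·CB·ADD·ADD
    A ↦ CB
    B ↦ CD
    C ↦ DBB
    D ↦ ADD

A->CB, B->CD, C->DBB, D->ADD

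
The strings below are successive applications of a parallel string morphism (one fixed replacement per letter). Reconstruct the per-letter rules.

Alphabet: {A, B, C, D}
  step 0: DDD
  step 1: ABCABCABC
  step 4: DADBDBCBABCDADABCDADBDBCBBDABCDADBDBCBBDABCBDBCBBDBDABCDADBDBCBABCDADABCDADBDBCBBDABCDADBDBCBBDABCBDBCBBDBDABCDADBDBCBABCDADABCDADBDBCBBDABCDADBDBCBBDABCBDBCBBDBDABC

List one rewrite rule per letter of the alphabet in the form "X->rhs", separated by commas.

A->DAD, B->BD, C->BCB, D->ABC

  step 0 ⇒ step 1: DDD ⇒ ABC·ABC·ABC
    D ↦ ABC
    A ↦ DAD  (constrained at step 1)
    B ↦ BD  (constrained at step 1)
    C ↦ BCB  (constrained at step 1)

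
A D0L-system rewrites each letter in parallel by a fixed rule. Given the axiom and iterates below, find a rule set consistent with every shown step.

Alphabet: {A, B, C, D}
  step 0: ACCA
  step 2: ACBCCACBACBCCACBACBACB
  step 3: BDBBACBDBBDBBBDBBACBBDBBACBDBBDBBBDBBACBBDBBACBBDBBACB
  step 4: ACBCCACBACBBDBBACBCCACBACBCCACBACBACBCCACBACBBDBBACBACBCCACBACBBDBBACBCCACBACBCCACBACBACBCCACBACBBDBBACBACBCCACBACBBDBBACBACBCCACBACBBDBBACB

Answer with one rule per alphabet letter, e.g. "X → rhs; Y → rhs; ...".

A->B, B->ACB, C->DBB, D->CC

  step 3 ⇒ step 4: BDBBACBDBBDBBBDBBACBBDBBACBDBBDBBBDBBACBBDBBACBBDBBACB ⇒ ACB·CC·ACB·ACB·B·DBB·ACB·CC·ACB·ACB·CC·ACB·ACB·ACB·CC·ACB·ACB·B·DBB·ACB·ACB·CC·ACB·ACB·B·DBB·ACB·CC·ACB·ACB·CC·ACB·ACB·ACB·CC·ACB·ACB·B·DBB·ACB·ACB·CC·ACB·ACB·B·DBB·ACB·ACB·CC·ACB·ACB·B·DBB·ACB
    A ↦ B
    B ↦ ACB
    C ↦ DBB
    D ↦ CC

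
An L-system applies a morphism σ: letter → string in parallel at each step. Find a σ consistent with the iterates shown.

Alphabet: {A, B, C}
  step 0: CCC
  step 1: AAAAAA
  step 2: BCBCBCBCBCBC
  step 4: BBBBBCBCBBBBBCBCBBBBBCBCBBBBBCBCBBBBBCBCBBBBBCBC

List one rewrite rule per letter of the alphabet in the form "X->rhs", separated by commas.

A->BC, B->BB, C->AA

  step 1 ⇒ step 2: AAAAAA ⇒ BC·BC·BC·BC·BC·BC
    A ↦ BC
    B ↦ BB  (constrained at step 2)
  step 0 ⇒ step 1: CCC ⇒ AA·AA·AA
    C ↦ AA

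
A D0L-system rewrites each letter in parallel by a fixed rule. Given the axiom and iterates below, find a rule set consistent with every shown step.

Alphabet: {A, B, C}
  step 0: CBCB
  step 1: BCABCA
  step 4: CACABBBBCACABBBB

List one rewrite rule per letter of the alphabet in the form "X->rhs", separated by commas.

  step 0 ⇒ step 1: CBCB ⇒ B·CA·B·CA
    B ↦ CA
    C ↦ B
    A ↦ B  (constrained at step 1)

A->B, B->CA, C->B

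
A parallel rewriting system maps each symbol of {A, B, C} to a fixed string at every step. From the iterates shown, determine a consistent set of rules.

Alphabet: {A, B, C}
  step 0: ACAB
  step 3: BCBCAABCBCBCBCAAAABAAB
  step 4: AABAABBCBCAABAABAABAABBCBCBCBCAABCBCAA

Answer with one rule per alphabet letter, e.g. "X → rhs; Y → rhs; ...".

A->BC, B->AA, C->B

  step 3 ⇒ step 4: BCBCAABCBCBCBCAAAABAAB ⇒ AA·B·AA·B·BC·BC·AA·B·AA·B·AA·B·AA·B·BC·BC·BC·BC·AA·BC·BC·AA
    A ↦ BC
    B ↦ AA
    C ↦ B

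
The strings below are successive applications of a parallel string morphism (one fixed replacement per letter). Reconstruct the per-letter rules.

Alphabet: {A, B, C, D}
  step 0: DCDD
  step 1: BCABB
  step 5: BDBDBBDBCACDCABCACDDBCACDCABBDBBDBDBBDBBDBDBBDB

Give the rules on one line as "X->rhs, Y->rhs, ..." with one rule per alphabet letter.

  step 0 ⇒ step 1: DCDD ⇒ B·CA·B·B
    C ↦ CA
    D ↦ B
    A ↦ CD  (constrained at step 1)
    B ↦ DB  (constrained at step 1)

A->CD, B->DB, C->CA, D->B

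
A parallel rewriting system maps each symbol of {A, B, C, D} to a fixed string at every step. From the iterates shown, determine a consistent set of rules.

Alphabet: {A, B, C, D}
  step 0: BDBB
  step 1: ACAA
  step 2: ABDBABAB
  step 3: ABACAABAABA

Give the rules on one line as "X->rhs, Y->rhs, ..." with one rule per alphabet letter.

  step 2 ⇒ step 3: ABDBABAB ⇒ AB·A·C·A·AB·A·AB·A
    A ↦ AB
    B ↦ A
    D ↦ C
  step 1 ⇒ step 2: ACAA ⇒ AB·DB·AB·AB
    C ↦ DB

A->AB, B->A, C->DB, D->C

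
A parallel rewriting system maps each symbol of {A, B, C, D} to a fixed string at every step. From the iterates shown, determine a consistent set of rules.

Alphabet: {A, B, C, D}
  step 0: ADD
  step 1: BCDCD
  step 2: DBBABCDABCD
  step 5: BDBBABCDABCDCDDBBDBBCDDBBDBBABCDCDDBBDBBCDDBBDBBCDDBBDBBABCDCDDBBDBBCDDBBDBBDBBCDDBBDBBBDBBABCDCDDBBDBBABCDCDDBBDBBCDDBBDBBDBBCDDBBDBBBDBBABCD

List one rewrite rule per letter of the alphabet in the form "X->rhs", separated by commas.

A->B, B->DBB, C->AB, D->CD

  step 1 ⇒ step 2: BCDCD ⇒ DBB·AB·CD·AB·CD
    B ↦ DBB
    C ↦ AB
    D ↦ CD
  step 0 ⇒ step 1: ADD ⇒ B·CD·CD
    A ↦ B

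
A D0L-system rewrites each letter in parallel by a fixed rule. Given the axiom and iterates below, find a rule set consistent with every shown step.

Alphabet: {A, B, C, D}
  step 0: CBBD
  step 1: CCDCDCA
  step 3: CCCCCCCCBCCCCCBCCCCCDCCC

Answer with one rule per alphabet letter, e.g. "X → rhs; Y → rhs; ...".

A->BC, B->DC, C->CC, D->A

  step 0 ⇒ step 1: CBBD ⇒ CC·DC·DC·A
    B ↦ DC
    C ↦ CC
    D ↦ A
    A ↦ BC  (constrained at step 1)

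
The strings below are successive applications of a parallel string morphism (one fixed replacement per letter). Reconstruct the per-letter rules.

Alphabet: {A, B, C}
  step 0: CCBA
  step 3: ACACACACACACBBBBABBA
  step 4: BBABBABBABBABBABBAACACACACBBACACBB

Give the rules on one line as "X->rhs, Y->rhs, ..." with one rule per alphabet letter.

A->BB, B->AC, C->A

  step 3 ⇒ step 4: ACACACACACACBBBBABBA ⇒ BB·A·BB·A·BB·A·BB·A·BB·A·BB·A·AC·AC·AC·AC·BB·AC·AC·BB
    A ↦ BB
    B ↦ AC
    C ↦ A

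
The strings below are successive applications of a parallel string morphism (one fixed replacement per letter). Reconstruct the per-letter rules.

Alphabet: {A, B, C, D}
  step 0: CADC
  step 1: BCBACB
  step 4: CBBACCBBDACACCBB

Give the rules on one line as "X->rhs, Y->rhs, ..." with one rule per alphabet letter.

A->CB, B->D, C->B, D->AC

  step 0 ⇒ step 1: CADC ⇒ B·CB·AC·B
    A ↦ CB
    C ↦ B
    D ↦ AC
    B ↦ D  (constrained at step 1)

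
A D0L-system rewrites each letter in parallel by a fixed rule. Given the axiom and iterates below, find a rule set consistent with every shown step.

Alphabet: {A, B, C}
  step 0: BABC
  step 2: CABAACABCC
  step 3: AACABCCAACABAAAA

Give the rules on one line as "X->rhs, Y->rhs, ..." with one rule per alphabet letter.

  step 2 ⇒ step 3: CABAACABCC ⇒ AA·C·AB·C·C·AA·C·AB·AA·AA
    A ↦ C
    B ↦ AB
    C ↦ AA

A->C, B->AB, C->AA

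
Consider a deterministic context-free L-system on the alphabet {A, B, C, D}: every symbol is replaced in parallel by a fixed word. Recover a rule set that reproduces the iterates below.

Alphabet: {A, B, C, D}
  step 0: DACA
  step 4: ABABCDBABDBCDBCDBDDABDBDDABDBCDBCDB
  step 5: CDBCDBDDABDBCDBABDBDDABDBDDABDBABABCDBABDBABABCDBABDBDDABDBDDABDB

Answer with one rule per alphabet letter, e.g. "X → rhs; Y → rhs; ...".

  step 4 ⇒ step 5: ABABCDBABDBCDBCDBDDABDBDDABDBCDBCDB ⇒ C·DB·C·DB·DD·AB·DB·C·DB·AB·DB·DD·AB·DB·DD·AB·DB·AB·AB·C·DB·AB·DB·AB·AB·C·DB·AB·DB·DD·AB·DB·DD·AB·DB
    A ↦ C
    B ↦ DB
    C ↦ DD
    D ↦ AB

A->C, B->DB, C->DD, D->AB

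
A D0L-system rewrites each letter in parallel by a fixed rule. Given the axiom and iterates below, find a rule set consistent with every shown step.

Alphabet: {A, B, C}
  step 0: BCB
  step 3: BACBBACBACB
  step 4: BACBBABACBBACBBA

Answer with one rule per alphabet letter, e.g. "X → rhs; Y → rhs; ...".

A->C, B->BA, C->B

  step 3 ⇒ step 4: BACBBACBACB ⇒ BA·C·B·BA·BA·C·B·BA·C·B·BA
    A ↦ C
    B ↦ BA
    C ↦ B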